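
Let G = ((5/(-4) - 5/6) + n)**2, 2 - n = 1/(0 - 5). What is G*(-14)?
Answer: -343/1800 ≈ -0.19056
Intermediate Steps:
n = 11/5 (n = 2 - 1/(0 - 5) = 2 - 1/(-5) = 2 - 1*(-1/5) = 2 + 1/5 = 11/5 ≈ 2.2000)
G = 49/3600 (G = ((5/(-4) - 5/6) + 11/5)**2 = ((5*(-1/4) - 5*1/6) + 11/5)**2 = ((-5/4 - 5/6) + 11/5)**2 = (-25/12 + 11/5)**2 = (7/60)**2 = 49/3600 ≈ 0.013611)
G*(-14) = (49/3600)*(-14) = -343/1800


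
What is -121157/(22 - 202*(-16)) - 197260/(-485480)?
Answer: -727217704/19746899 ≈ -36.827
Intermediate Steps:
-121157/(22 - 202*(-16)) - 197260/(-485480) = -121157/(22 + 3232) - 197260*(-1/485480) = -121157/3254 + 9863/24274 = -727217704/19746899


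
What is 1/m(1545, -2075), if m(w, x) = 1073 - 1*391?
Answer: 1/682 ≈ 0.0014663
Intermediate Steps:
m(w, x) = 682 (m(w, x) = 1073 - 391 = 682)
1/m(1545, -2075) = 1/682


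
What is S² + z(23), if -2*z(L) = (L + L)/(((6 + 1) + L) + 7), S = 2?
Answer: 125/37 ≈ 3.3784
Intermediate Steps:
z(L) = -L/(14 + L) (z(L) = -(L + L)/(2*(((6 + 1) + L) + 7)) = -2*L/(2*((7 + L) + 7)) = -2*L/(2*(14 + L)) = -L/(14 + L))
S² + z(23) = 2² - 1*23/(14 + 23) = 4 - 1*23/37 = 4 - 1*23*1/37 = 4 - 23/37 = 125/37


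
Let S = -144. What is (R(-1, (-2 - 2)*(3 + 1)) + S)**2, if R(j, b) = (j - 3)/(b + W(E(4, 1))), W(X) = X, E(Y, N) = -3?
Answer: 7463824/361 ≈ 20675.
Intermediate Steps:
R(j, b) = (-3 + j)/(-3 + b) (R(j, b) = (j - 3)/(b - 3) = (-3 + j)/(-3 + b))
(R(-1, (-2 - 2)*(3 + 1)) + S)**2 = ((-3 - 1)/(-3 + (-2 - 2)*(3 + 1)) - 144)**2 = (-4/(-3 - 4*4) - 144)**2 = (-4/(-3 - 16) - 144)**2 = (-4/(-19) - 144)**2 = (-1/19*(-4) - 144)**2 = (4/19 - 144)**2 = (-2732/19)**2 = 7463824/361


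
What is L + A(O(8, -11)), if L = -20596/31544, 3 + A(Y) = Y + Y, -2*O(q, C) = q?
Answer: -91895/7886 ≈ -11.653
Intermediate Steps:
O(q, C) = -q/2
A(Y) = -3 + 2*Y (A(Y) = -3 + (Y + Y) = -3 + 2*Y)
L = -5149/7886 (L = -20596*1/31544 = -5149/7886 ≈ -0.65293)
L + A(O(8, -11)) = -5149/7886 + (-3 + 2*(-½*8)) = -5149/7886 + (-3 + 2*(-4)) = -5149/7886 + (-3 - 8) = -5149/7886 - 11 = -91895/7886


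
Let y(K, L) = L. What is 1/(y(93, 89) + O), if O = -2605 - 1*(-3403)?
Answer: 1/887 ≈ 0.0011274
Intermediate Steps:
O = 798 (O = -2605 + 3403 = 798)
1/(y(93, 89) + O) = 1/(89 + 798) = 1/887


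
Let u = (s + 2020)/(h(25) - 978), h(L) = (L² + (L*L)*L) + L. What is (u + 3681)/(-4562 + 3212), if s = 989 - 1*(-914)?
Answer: -5631218/2065095 ≈ -2.7269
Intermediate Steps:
s = 1903 (s = 989 + 914 = 1903)
h(L) = L + L² + L³ (h(L) = (L² + L²*L) + L = (L² + L³) + L = L + L² + L³)
u = 3923/15297 (u = (1903 + 2020)/(25*(1 + 25 + 25²) - 978) = 3923/(25*(1 + 25 + 625) - 978) = 3923/(25*651 - 978) = 3923/(16275 - 978) = 3923/15297 ≈ 0.25646)
(u + 3681)/(-4562 + 3212) = (3923/15297 + 3681)/(-4562 + 3212) = (56312180/15297)/(-1350) = (56312180/15297)*(-1/1350) = -5631218/2065095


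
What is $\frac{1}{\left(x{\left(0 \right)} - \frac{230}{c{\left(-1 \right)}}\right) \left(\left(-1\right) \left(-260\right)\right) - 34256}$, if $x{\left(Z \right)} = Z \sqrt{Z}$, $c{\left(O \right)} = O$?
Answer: $\frac{1}{25544} \approx 3.9148 \cdot 10^{-5}$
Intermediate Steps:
$x{\left(Z \right)} = Z^{\frac{3}{2}}$
$\frac{1}{\left(x{\left(0 \right)} - \frac{230}{c{\left(-1 \right)}}\right) \left(\left(-1\right) \left(-260\right)\right) - 34256} = \frac{1}{\left(0^{\frac{3}{2}} - \frac{230}{-1}\right) \left(\left(-1\right) \left(-260\right)\right) - 34256} = \frac{1}{\left(0 - -230\right) 260 - 34256} = \frac{1}{\left(0 + 230\right) 260 - 34256} = \frac{1}{230 \cdot 260 - 34256} = \frac{1}{59800 - 34256} = \frac{1}{25544}$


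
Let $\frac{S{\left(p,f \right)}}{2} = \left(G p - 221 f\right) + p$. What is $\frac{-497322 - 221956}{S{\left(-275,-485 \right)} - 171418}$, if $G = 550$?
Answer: $\frac{359639}{130049} \approx 2.7654$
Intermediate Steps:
$S{\left(p,f \right)} = - 442 f + 1102 p$ ($S{\left(p,f \right)} = 2 \left(\left(550 p - 221 f\right) + p\right) = 2 \left(\left(- 221 f + 550 p\right) + p\right) = 2 \left(- 221 f + 551 p\right) = - 442 f + 1102 p$)
$\frac{-497322 - 221956}{S{\left(-275,-485 \right)} - 171418} = \frac{-497322 - 221956}{\left(\left(-442\right) \left(-485\right) + 1102 \left(-275\right)\right) - 171418} = - \frac{719278}{\left(214370 - 303050\right) - 171418} = - \frac{719278}{-88680 - 171418} = - \frac{719278}{-260098} = \left(-719278\right) \left(- \frac{1}{260098}\right) = \frac{359639}{130049}$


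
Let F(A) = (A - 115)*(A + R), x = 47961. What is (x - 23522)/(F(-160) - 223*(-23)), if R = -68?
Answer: 24439/67829 ≈ 0.36030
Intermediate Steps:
F(A) = (-115 + A)*(-68 + A) (F(A) = (A - 115)*(A - 68) = (-115 + A)*(-68 + A))
(x - 23522)/(F(-160) - 223*(-23)) = (47961 - 23522)/((7820 + (-160)**2 - 183*(-160)) - 223*(-23)) = 24439/((7820 + 25600 + 29280) + 5129) = 24439/(62700 + 5129) = 24439/67829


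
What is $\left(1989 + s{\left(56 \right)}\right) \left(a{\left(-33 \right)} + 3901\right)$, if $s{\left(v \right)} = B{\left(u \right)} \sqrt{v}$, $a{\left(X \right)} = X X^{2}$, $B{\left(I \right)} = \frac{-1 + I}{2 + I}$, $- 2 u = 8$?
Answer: $-63719604 - 160180 \sqrt{14} \approx -6.4319 \cdot 10^{7}$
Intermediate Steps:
$u = -4$ ($u = \left(- \frac{1}{2}\right) 8 = -4$)
$B{\left(I \right)} = \frac{-1 + I}{2 + I}$
$a{\left(X \right)} = X^{3}$
$s{\left(v \right)} = \frac{5 \sqrt{v}}{2}$ ($s{\left(v \right)} = \frac{-1 - 4}{2 - 4} \sqrt{v} = \frac{1}{-2} \left(-5\right) \sqrt{v} = \left(- \frac{1}{2}\right) \left(-5\right) \sqrt{v} = \frac{5 \sqrt{v}}{2}$)
$\left(1989 + s{\left(56 \right)}\right) \left(a{\left(-33 \right)} + 3901\right) = \left(1989 + \frac{5 \sqrt{56}}{2}\right) \left(\left(-33\right)^{3} + 3901\right) = \left(1989 + \frac{5 \cdot 2 \sqrt{14}}{2}\right) \left(-35937 + 3901\right) = \left(1989 + 5 \sqrt{14}\right) \left(-32036\right) = -63719604 - 160180 \sqrt{14}$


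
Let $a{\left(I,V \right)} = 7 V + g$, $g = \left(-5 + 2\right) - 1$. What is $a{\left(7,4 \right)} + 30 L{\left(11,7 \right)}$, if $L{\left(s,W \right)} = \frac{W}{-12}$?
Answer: $\frac{13}{2} \approx 6.5$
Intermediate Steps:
$g = -4$ ($g = -3 - 1 = -4$)
$L{\left(s,W \right)} = - \frac{W}{12}$ ($L{\left(s,W \right)} = W \left(- \frac{1}{12}\right) = - \frac{W}{12}$)
$a{\left(I,V \right)} = -4 + 7 V$ ($a{\left(I,V \right)} = 7 V - 4 = -4 + 7 V$)
$a{\left(7,4 \right)} + 30 L{\left(11,7 \right)} = \left(-4 + 7 \cdot 4\right) + 30 \left(\left(- \frac{1}{12}\right) 7\right) = \left(-4 + 28\right) + 30 \left(- \frac{7}{12}\right) = 24 - \frac{35}{2} = \frac{13}{2}$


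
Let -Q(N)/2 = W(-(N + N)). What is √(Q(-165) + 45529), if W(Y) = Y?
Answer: √44869 ≈ 211.82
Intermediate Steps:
Q(N) = 4*N (Q(N) = -(-2)*(N + N) = -(-2)*2*N = -(-4)*N = 4*N)
√(Q(-165) + 45529) = √(4*(-165) + 45529) = √(-660 + 45529) = √44869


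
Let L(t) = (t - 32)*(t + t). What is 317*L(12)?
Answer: -152160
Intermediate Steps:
L(t) = 2*t*(-32 + t) (L(t) = (-32 + t)*(2*t) = 2*t*(-32 + t))
317*L(12) = 317*(2*12*(-32 + 12)) = 317*(2*12*(-20)) = 317*(-480) = -152160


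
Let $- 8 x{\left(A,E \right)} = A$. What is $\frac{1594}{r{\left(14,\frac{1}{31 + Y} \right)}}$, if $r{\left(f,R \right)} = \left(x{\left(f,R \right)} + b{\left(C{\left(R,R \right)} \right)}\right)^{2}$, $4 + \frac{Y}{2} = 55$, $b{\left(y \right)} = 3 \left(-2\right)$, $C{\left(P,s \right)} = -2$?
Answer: $\frac{25504}{961} \approx 26.539$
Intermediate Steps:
$x{\left(A,E \right)} = - \frac{A}{8}$
$b{\left(y \right)} = -6$
$Y = 102$ ($Y = -8 + 2 \cdot 55 = -8 + 110 = 102$)
$r{\left(f,R \right)} = \left(-6 - \frac{f}{8}\right)^{2}$ ($r{\left(f,R \right)} = \left(- \frac{f}{8} - 6\right)^{2} = \left(-6 - \frac{f}{8}\right)^{2}$)
$\frac{1594}{r{\left(14,\frac{1}{31 + Y} \right)}} = \frac{1594}{\frac{1}{64} \left(48 + 14\right)^{2}} = \frac{1594}{\frac{1}{64} \cdot 62^{2}} = \frac{1594}{\frac{1}{64} \cdot 3844} = \frac{1594}{\frac{961}{16}} = 1594 \cdot \frac{16}{961} = \frac{25504}{961}$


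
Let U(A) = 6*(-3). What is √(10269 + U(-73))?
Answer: 3*√1139 ≈ 101.25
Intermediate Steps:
U(A) = -18
√(10269 + U(-73)) = √(10269 - 18) = √10251 = 3*√1139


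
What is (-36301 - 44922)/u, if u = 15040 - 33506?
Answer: 81223/18466 ≈ 4.3985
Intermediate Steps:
u = -18466
(-36301 - 44922)/u = (-36301 - 44922)/(-18466) = -81223*(-1/18466) = 81223/18466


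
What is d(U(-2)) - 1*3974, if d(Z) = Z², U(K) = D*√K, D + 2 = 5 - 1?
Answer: -3982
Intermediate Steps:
D = 2 (D = -2 + (5 - 1) = -2 + 4 = 2)
U(K) = 2*√K
d(U(-2)) - 1*3974 = (2*√(-2))² - 1*3974 = (2*(I*√2))² - 3974 = (2*I*√2)² - 3974 = -8 - 3974 = -3982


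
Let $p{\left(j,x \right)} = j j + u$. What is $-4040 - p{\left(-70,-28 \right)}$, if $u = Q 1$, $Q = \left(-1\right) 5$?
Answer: $-8935$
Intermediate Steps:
$Q = -5$
$u = -5$ ($u = \left(-5\right) 1 = -5$)
$p{\left(j,x \right)} = -5 + j^{2}$ ($p{\left(j,x \right)} = j j - 5 = j^{2} - 5 = -5 + j^{2}$)
$-4040 - p{\left(-70,-28 \right)} = -4040 - \left(-5 + \left(-70\right)^{2}\right) = -4040 - \left(-5 + 4900\right) = -4040 - 4895 = -8935$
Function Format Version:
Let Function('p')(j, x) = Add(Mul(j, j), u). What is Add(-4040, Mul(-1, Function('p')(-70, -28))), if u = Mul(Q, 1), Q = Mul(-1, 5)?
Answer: -8935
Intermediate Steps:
Q = -5
u = -5 (u = Mul(-5, 1) = -5)
Function('p')(j, x) = Add(-5, Pow(j, 2)) (Function('p')(j, x) = Add(Mul(j, j), -5) = Add(Pow(j, 2), -5) = Add(-5, Pow(j, 2)))
Add(-4040, Mul(-1, Function('p')(-70, -28))) = Add(-4040, Mul(-1, Add(-5, Pow(-70, 2)))) = Add(-4040, Mul(-1, Add(-5, 4900))) = Add(-4040, Mul(-1, 4895)) = Add(-4040, -4895) = -8935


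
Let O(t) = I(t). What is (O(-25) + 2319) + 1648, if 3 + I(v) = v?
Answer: 3939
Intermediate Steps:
I(v) = -3 + v
O(t) = -3 + t
(O(-25) + 2319) + 1648 = ((-3 - 25) + 2319) + 1648 = (-28 + 2319) + 1648 = 2291 + 1648 = 3939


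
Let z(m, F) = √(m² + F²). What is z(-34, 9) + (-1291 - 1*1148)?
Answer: -2439 + √1237 ≈ -2403.8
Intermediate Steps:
z(m, F) = √(F² + m²)
z(-34, 9) + (-1291 - 1*1148) = √(9² + (-34)²) + (-1291 - 1*1148) = √(81 + 1156) + (-1291 - 1148) = √1237 - 2439 = -2439 + √1237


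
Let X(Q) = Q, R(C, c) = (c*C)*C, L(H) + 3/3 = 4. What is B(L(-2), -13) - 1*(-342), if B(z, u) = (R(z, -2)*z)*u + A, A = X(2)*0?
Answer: 1044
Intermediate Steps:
L(H) = 3 (L(H) = -1 + 4 = 3)
R(C, c) = c*C² (R(C, c) = (C*c)*C = c*C²)
A = 0 (A = 2*0 = 0)
B(z, u) = -2*u*z³ (B(z, u) = ((-2*z²)*z)*u + 0 = (-2*z³)*u + 0 = -2*u*z³ + 0 = -2*u*z³)
B(L(-2), -13) - 1*(-342) = -2*(-13)*3³ - 1*(-342) = -2*(-13)*27 + 342 = 702 + 342 = 1044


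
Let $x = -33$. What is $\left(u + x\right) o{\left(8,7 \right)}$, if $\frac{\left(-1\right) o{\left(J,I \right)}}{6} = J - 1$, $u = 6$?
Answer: $1134$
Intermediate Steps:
$o{\left(J,I \right)} = 6 - 6 J$ ($o{\left(J,I \right)} = - 6 \left(J - 1\right) = - 6 \left(-1 + J\right) = 6 - 6 J$)
$\left(u + x\right) o{\left(8,7 \right)} = \left(6 - 33\right) \left(6 - 48\right) = - 27 \left(6 - 48\right) = \left(-27\right) \left(-42\right) = 1134$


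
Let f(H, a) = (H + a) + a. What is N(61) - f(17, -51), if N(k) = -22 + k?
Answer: 124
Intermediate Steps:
f(H, a) = H + 2*a
N(61) - f(17, -51) = (-22 + 61) - (17 + 2*(-51)) = 39 - (17 - 102) = 39 - 1*(-85) = 39 + 85 = 124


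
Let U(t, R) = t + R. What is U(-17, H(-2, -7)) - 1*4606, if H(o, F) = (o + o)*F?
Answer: -4595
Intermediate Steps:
H(o, F) = 2*F*o (H(o, F) = (2*o)*F = 2*F*o)
U(t, R) = R + t
U(-17, H(-2, -7)) - 1*4606 = (2*(-7)*(-2) - 17) - 1*4606 = (28 - 17) - 4606 = 11 - 4606 = -4595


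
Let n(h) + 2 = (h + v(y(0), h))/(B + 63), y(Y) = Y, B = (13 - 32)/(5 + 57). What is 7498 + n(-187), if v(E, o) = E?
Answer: 29125358/3887 ≈ 7493.0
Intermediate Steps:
B = -19/62 ≈ -0.30645
n(h) = -2 + 62*h/3887 (n(h) = -2 + (h + 0)/(-19/62 + 63) = -2 + h/(3887/62) = -2 + h*(62/3887) = -2 + 62*h/3887)
7498 + n(-187) = 7498 + (-2 + (62/3887)*(-187)) = 7498 + (-2 - 11594/3887) = 7498 - 19368/3887 = 29125358/3887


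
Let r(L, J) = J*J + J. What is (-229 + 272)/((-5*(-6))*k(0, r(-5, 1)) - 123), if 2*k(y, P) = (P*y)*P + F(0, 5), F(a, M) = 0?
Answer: -43/123 ≈ -0.34959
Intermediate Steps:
r(L, J) = J + J**2 (r(L, J) = J**2 + J = J + J**2)
k(y, P) = y*P**2/2 (k(y, P) = ((P*y)*P + 0)/2 = (y*P**2 + 0)/2 = (y*P**2)/2 = y*P**2/2)
(-229 + 272)/((-5*(-6))*k(0, r(-5, 1)) - 123) = (-229 + 272)/((-5*(-6))*((1/2)*0*(1*(1 + 1))**2) - 123) = 43/(30*((1/2)*0*(1*2)**2) - 123) = 43/(30*((1/2)*0*2**2) - 123) = 43/(30*((1/2)*0*4) - 123) = 43/(30*0 - 123) = 43/(0 - 123) = 43/(-123) = 43*(-1/123) = -43/123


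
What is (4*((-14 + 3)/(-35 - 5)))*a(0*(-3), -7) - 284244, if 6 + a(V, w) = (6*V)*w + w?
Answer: -2842583/10 ≈ -2.8426e+5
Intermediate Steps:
a(V, w) = -6 + w + 6*V*w (a(V, w) = -6 + ((6*V)*w + w) = -6 + (6*V*w + w) = -6 + (w + 6*V*w) = -6 + w + 6*V*w)
(4*((-14 + 3)/(-35 - 5)))*a(0*(-3), -7) - 284244 = (4*((-14 + 3)/(-35 - 5)))*(-6 - 7 + 6*(0*(-3))*(-7)) - 284244 = (4*(-11/(-40)))*(-6 - 7 + 6*0*(-7)) - 284244 = (4*(-11*(-1/40)))*(-6 - 7 + 0) - 284244 = (4*(11/40))*(-13) - 284244 = (11/10)*(-13) - 284244 = -143/10 - 284244 = -2842583/10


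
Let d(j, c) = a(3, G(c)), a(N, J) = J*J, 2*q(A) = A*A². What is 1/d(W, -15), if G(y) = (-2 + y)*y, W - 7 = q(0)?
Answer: 1/65025 ≈ 1.5379e-5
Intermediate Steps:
q(A) = A³/2 (q(A) = (A*A²)/2 = A³/2)
W = 7 (W = 7 + (½)*0³ = 7 + (½)*0 = 7 + 0 = 7)
G(y) = y*(-2 + y)
a(N, J) = J²
d(j, c) = c²*(-2 + c)² (d(j, c) = (c*(-2 + c))² = c²*(-2 + c)²)
1/d(W, -15) = 1/((-15)²*(-2 - 15)²) = 1/(225*(-17)²) = 1/(225*289) = 1/65025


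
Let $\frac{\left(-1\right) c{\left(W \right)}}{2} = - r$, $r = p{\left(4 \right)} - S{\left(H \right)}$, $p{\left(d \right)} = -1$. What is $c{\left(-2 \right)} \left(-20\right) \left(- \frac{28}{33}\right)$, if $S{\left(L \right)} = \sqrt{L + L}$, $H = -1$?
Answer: $- \frac{1120}{33} - \frac{1120 i \sqrt{2}}{33} \approx -33.939 - 47.998 i$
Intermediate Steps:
$S{\left(L \right)} = \sqrt{2} \sqrt{L}$ ($S{\left(L \right)} = \sqrt{2 L} = \sqrt{2} \sqrt{L}$)
$r = -1 - i \sqrt{2}$ ($r = -1 - \sqrt{2} \sqrt{-1} = -1 - \sqrt{2} i = -1 - i \sqrt{2} \approx -1.0 - 1.4142 i$)
$c{\left(W \right)} = -2 - 2 i \sqrt{2}$ ($c{\left(W \right)} = - 2 \left(- (-1 - i \sqrt{2})\right) = - 2 \left(1 + i \sqrt{2}\right) = -2 - 2 i \sqrt{2}$)
$c{\left(-2 \right)} \left(-20\right) \left(- \frac{28}{33}\right) = \left(-2 - 2 i \sqrt{2}\right) \left(-20\right) \left(- \frac{28}{33}\right) = \left(40 + 40 i \sqrt{2}\right) \left(\left(-28\right) \frac{1}{33}\right) = \left(40 + 40 i \sqrt{2}\right) \left(- \frac{28}{33}\right) = - \frac{1120}{33} - \frac{1120 i \sqrt{2}}{33}$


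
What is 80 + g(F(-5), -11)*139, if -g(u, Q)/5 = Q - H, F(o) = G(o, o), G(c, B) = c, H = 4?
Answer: 10505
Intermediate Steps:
F(o) = o
g(u, Q) = 20 - 5*Q (g(u, Q) = -5*(Q - 1*4) = -5*(Q - 4) = -5*(-4 + Q) = 20 - 5*Q)
80 + g(F(-5), -11)*139 = 80 + (20 - 5*(-11))*139 = 80 + (20 + 55)*139 = 80 + 75*139 = 80 + 10425 = 10505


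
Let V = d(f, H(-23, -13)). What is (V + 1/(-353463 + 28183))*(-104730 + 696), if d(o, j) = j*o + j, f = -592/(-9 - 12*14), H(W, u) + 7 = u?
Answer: 86743663238603/9595760 ≈ 9.0398e+6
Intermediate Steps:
H(W, u) = -7 + u
f = 592/177 (f = -592/(-9 - 168) = -592/(-177) = -592*(-1/177) = 592/177 ≈ 3.3446)
d(o, j) = j + j*o
V = -15380/177 (V = (-7 - 13)*(1 + 592/177) = -20*769/177 = -15380/177 ≈ -86.893)
(V + 1/(-353463 + 28183))*(-104730 + 696) = (-15380/177 + 1/(-353463 + 28183))*(-104730 + 696) = (-15380/177 + 1/(-325280))*(-104034) = (-15380/177 - 1/325280)*(-104034) = -5002806577/57574560*(-104034) = 86743663238603/9595760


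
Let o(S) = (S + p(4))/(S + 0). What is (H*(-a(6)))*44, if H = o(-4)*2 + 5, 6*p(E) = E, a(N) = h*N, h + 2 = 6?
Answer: -7040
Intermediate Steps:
h = 4 (h = -2 + 6 = 4)
a(N) = 4*N
p(E) = E/6
o(S) = (⅔ + S)/S (o(S) = (S + (⅙)*4)/(S + 0) = (S + ⅔)/S = (⅔ + S)/S)
H = 20/3 (H = ((⅔ - 4)/(-4))*2 + 5 = -¼*(-10/3)*2 + 5 = (⅚)*2 + 5 = 5/3 + 5 = 20/3 ≈ 6.6667)
(H*(-a(6)))*44 = (20*(-4*6)/3)*44 = (20*(-1*24)/3)*44 = ((20/3)*(-24))*44 = -160*44 = -7040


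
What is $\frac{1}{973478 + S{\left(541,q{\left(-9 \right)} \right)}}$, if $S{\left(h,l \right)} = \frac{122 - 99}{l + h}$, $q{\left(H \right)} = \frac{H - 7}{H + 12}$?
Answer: $\frac{1607}{1564379215} \approx 1.0272 \cdot 10^{-6}$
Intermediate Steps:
$q{\left(H \right)} = \frac{-7 + H}{12 + H}$
$S{\left(h,l \right)} = \frac{23}{h + l}$
$\frac{1}{973478 + S{\left(541,q{\left(-9 \right)} \right)}} = \frac{1}{973478 + \frac{23}{541 + \frac{-7 - 9}{12 - 9}}} = \frac{1}{973478 + \frac{23}{541 + \frac{1}{3} \left(-16\right)}} = \frac{1}{973478 + \frac{23}{541 - \frac{16}{3}}} = \frac{1}{973478 + \frac{23}{\frac{1607}{3}}} = \frac{1}{973478 + 23 \cdot \frac{3}{1607}} = \frac{1}{973478 + \frac{69}{1607}} = \frac{1}{\frac{1564379215}{1607}} = \frac{1607}{1564379215}$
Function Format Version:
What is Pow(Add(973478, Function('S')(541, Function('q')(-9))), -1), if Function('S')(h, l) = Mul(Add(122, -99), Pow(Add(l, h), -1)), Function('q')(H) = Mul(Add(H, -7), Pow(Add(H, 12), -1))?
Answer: Rational(1607, 1564379215) ≈ 1.0272e-6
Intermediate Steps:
Function('q')(H) = Mul(Pow(Add(12, H), -1), Add(-7, H)) (Function('q')(H) = Mul(Add(-7, H), Pow(Add(12, H), -1)) = Mul(Pow(Add(12, H), -1), Add(-7, H)))
Function('S')(h, l) = Mul(23, Pow(Add(h, l), -1))
Pow(Add(973478, Function('S')(541, Function('q')(-9))), -1) = Pow(Add(973478, Mul(23, Pow(Add(541, Mul(Pow(Add(12, -9), -1), Add(-7, -9))), -1))), -1) = Pow(Add(973478, Mul(23, Pow(Add(541, Mul(Pow(3, -1), -16)), -1))), -1) = Pow(Add(973478, Mul(23, Pow(Add(541, Mul(Rational(1, 3), -16)), -1))), -1) = Pow(Add(973478, Mul(23, Pow(Add(541, Rational(-16, 3)), -1))), -1) = Pow(Add(973478, Mul(23, Pow(Rational(1607, 3), -1))), -1) = Pow(Add(973478, Mul(23, Rational(3, 1607))), -1) = Pow(Add(973478, Rational(69, 1607)), -1) = Pow(Rational(1564379215, 1607), -1) = Rational(1607, 1564379215)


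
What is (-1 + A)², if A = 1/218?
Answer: 47089/47524 ≈ 0.99085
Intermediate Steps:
A = 1/218 ≈ 0.0045872
(-1 + A)² = (-1 + 1/218)² = (-217/218)² = 47089/47524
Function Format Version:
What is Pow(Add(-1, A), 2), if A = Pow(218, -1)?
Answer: Rational(47089, 47524) ≈ 0.99085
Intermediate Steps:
A = Rational(1, 218) ≈ 0.0045872
Pow(Add(-1, A), 2) = Pow(Add(-1, Rational(1, 218)), 2) = Pow(Rational(-217, 218), 2) = Rational(47089, 47524)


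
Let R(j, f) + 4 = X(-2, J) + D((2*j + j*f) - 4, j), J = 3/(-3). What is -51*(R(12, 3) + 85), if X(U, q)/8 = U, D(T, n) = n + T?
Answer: -6783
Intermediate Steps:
J = -1 (J = 3*(-⅓) = -1)
D(T, n) = T + n
X(U, q) = 8*U
R(j, f) = -24 + 3*j + f*j (R(j, f) = -4 + (8*(-2) + (((2*j + j*f) - 4) + j)) = -4 + (-16 + (((2*j + f*j) - 4) + j)) = -4 + (-16 + ((-4 + 2*j + f*j) + j)) = -4 + (-16 + (-4 + 3*j + f*j)) = -4 + (-20 + 3*j + f*j) = -24 + 3*j + f*j)
-51*(R(12, 3) + 85) = -51*((-24 + 3*12 + 3*12) + 85) = -51*((-24 + 36 + 36) + 85) = -51*(48 + 85) = -51*133 = -6783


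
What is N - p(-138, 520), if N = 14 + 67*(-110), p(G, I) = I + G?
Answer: -7738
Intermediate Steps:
p(G, I) = G + I
N = -7356 (N = 14 - 7370 = -7356)
N - p(-138, 520) = -7356 - (-138 + 520) = -7356 - 1*382 = -7356 - 382 = -7738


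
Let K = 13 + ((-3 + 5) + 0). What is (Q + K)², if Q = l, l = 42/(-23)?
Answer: 91809/529 ≈ 173.55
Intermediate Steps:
l = -42/23 (l = 42*(-1/23) = -42/23 ≈ -1.8261)
Q = -42/23 ≈ -1.8261
K = 15 (K = 13 + (2 + 0) = 13 + 2 = 15)
(Q + K)² = (-42/23 + 15)² = (303/23)² = 91809/529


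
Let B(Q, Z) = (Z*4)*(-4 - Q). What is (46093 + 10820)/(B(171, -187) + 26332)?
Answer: 56913/157232 ≈ 0.36197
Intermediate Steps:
B(Q, Z) = 4*Z*(-4 - Q) (B(Q, Z) = (4*Z)*(-4 - Q) = 4*Z*(-4 - Q))
(46093 + 10820)/(B(171, -187) + 26332) = (46093 + 10820)/(-4*(-187)*(4 + 171) + 26332) = 56913/(-4*(-187)*175 + 26332) = 56913/(130900 + 26332) = 56913/157232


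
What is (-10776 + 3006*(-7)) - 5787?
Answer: -37605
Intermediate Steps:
(-10776 + 3006*(-7)) - 5787 = (-10776 - 21042) - 5787 = -31818 - 5787 = -37605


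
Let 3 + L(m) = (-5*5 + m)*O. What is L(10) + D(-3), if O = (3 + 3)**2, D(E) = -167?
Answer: -710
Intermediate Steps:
O = 36 (O = 6**2 = 36)
L(m) = -903 + 36*m (L(m) = -3 + (-5*5 + m)*36 = -3 + (-25 + m)*36 = -3 + (-900 + 36*m) = -903 + 36*m)
L(10) + D(-3) = (-903 + 36*10) - 167 = (-903 + 360) - 167 = -543 - 167 = -710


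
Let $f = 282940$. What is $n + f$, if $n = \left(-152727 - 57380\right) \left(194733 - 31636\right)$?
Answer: $-34267538439$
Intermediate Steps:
$n = -34267821379$ ($n = \left(-210107\right) 163097 = -34267821379$)
$n + f = -34267821379 + 282940 = -34267538439$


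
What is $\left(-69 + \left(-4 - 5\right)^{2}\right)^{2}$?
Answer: $144$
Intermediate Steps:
$\left(-69 + \left(-4 - 5\right)^{2}\right)^{2} = \left(-69 + \left(-9\right)^{2}\right)^{2} = \left(-69 + 81\right)^{2} = 12^{2} = 144$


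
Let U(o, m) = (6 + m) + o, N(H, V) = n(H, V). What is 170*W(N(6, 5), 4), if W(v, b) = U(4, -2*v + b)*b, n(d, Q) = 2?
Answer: 6800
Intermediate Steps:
N(H, V) = 2
U(o, m) = 6 + m + o
W(v, b) = b*(10 + b - 2*v) (W(v, b) = (6 + (-2*v + b) + 4)*b = (6 + (b - 2*v) + 4)*b = (10 + b - 2*v)*b = b*(10 + b - 2*v))
170*W(N(6, 5), 4) = 170*(4*(10 + 4 - 2*2)) = 170*(4*(10 + 4 - 4)) = 170*(4*10) = 170*40 = 6800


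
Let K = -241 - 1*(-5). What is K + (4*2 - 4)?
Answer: -232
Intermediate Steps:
K = -236 (K = -241 + 5 = -236)
K + (4*2 - 4) = -236 + (4*2 - 4) = -236 + (8 - 4) = -236 + 4 = -232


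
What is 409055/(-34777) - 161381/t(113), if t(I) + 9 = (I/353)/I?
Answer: 1979859345381/110451752 ≈ 17925.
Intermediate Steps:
t(I) = -3176/353 (t(I) = -9 + (I/353)/I = -9 + 1/353 = -3176/353)
409055/(-34777) - 161381/t(113) = 409055/(-34777) - 161381/(-3176/353) = 409055*(-1/34777) - 161381*(-353/3176) = -409055/34777 + 56967493/3176 = 1979859345381/110451752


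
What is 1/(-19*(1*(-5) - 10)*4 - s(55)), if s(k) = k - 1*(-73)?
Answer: 1/1012 ≈ 0.00098814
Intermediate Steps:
s(k) = 73 + k (s(k) = k + 73 = 73 + k)
1/(-19*(1*(-5) - 10)*4 - s(55)) = 1/(-19*(1*(-5) - 10)*4 - (73 + 55)) = 1/(-19*(-5 - 10)*4 - 1*128) = 1/(-19*(-15)*4 - 128) = 1/(285*4 - 128) = 1/(1140 - 128) = 1/1012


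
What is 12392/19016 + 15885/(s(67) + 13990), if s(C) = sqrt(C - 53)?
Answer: 415706928382/232613322211 - 15885*sqrt(14)/195720086 ≈ 1.7868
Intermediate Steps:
s(C) = sqrt(-53 + C)
12392/19016 + 15885/(s(67) + 13990) = 12392/19016 + 15885/(sqrt(-53 + 67) + 13990) = 12392*(1/19016) + 15885/(sqrt(14) + 13990) = 1549/2377 + 15885/(13990 + sqrt(14))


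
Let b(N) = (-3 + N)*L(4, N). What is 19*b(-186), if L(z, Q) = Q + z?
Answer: 653562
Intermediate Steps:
b(N) = (-3 + N)*(4 + N) (b(N) = (-3 + N)*(N + 4) = (-3 + N)*(4 + N))
19*b(-186) = 19*((-3 - 186)*(4 - 186)) = 19*(-189*(-182)) = 19*34398 = 653562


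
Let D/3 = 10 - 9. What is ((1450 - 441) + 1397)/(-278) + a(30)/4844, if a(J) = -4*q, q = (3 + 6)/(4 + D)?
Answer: -10199082/1178303 ≈ -8.6557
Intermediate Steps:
D = 3 (D = 3*(10 - 9) = 3*1 = 3)
q = 9/7 (q = (3 + 6)/(4 + 3) = 9/7 ≈ 1.2857)
a(J) = -36/7 (a(J) = -4*9/7 = -36/7)
((1450 - 441) + 1397)/(-278) + a(30)/4844 = ((1450 - 441) + 1397)/(-278) - 36/7/4844 = (1009 + 1397)*(-1/278) - 36/7*1/4844 = 2406*(-1/278) - 9/8477 = -1203/139 - 9/8477 = -10199082/1178303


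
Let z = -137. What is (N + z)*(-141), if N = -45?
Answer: 25662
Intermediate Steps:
(N + z)*(-141) = (-45 - 137)*(-141) = -182*(-141) = 25662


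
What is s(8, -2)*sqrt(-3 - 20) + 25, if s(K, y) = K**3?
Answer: 25 + 512*I*sqrt(23) ≈ 25.0 + 2455.5*I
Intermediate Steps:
s(8, -2)*sqrt(-3 - 20) + 25 = 8**3*sqrt(-3 - 20) + 25 = 512*sqrt(-23) + 25 = 512*(I*sqrt(23)) + 25 = 512*I*sqrt(23) + 25 = 25 + 512*I*sqrt(23)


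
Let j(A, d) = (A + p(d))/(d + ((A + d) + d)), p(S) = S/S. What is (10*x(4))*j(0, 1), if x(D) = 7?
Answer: 70/3 ≈ 23.333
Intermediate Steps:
p(S) = 1
j(A, d) = (1 + A)/(A + 3*d) (j(A, d) = (A + 1)/(d + ((A + d) + d)) = (1 + A)/(d + (A + 2*d)) = (1 + A)/(A + 3*d))
(10*x(4))*j(0, 1) = (10*7)*((1 + 0)/(0 + 3*1)) = 70*(1/(0 + 3)) = 70*(1/3) = 70/3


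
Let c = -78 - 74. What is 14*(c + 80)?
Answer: -1008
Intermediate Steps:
c = -152
14*(c + 80) = 14*(-152 + 80) = 14*(-72) = -1008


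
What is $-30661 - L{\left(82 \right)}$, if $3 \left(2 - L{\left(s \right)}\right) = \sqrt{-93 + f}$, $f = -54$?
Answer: $-30663 + \frac{7 i \sqrt{3}}{3} \approx -30663.0 + 4.0415 i$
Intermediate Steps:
$L{\left(s \right)} = 2 - \frac{7 i \sqrt{3}}{3}$ ($L{\left(s \right)} = 2 - \frac{\sqrt{-93 - 54}}{3} = 2 - \frac{\sqrt{-147}}{3} = 2 - \frac{7 i \sqrt{3}}{3}$)
$-30661 - L{\left(82 \right)} = -30661 - \left(2 - \frac{7 i \sqrt{3}}{3}\right) = -30663 + \frac{7 i \sqrt{3}}{3}$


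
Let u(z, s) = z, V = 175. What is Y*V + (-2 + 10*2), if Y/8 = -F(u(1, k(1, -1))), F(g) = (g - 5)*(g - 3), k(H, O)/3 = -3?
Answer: -11182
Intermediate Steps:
k(H, O) = -9 (k(H, O) = 3*(-3) = -9)
F(g) = (-5 + g)*(-3 + g)
Y = -64 (Y = 8*(-(15 + 1² - 8*1)) = 8*(-(15 + 1 - 8)) = 8*(-1*8) = 8*(-8) = -64)
Y*V + (-2 + 10*2) = -64*175 + (-2 + 10*2) = -11200 + (-2 + 20) = -11200 + 18 = -11182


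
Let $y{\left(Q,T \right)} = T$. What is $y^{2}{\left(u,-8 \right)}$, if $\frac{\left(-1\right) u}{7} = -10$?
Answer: $64$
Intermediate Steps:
$u = 70$ ($u = \left(-7\right) \left(-10\right) = 70$)
$y^{2}{\left(u,-8 \right)} = \left(-8\right)^{2} = 64$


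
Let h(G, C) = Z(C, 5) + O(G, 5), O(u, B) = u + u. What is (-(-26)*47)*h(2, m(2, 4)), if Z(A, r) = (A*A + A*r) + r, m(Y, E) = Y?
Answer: 28106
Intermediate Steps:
Z(A, r) = r + A**2 + A*r (Z(A, r) = (A**2 + A*r) + r = r + A**2 + A*r)
O(u, B) = 2*u
h(G, C) = 5 + C**2 + 2*G + 5*C (h(G, C) = (5 + C**2 + C*5) + 2*G = (5 + C**2 + 5*C) + 2*G = 5 + C**2 + 2*G + 5*C)
(-(-26)*47)*h(2, m(2, 4)) = (-(-26)*47)*(5 + 2**2 + 2*2 + 5*2) = (-26*(-47))*(5 + 4 + 4 + 10) = 1222*23 = 28106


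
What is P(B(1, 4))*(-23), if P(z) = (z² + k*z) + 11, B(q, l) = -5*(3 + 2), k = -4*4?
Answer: -23828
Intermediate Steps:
k = -16
B(q, l) = -25 (B(q, l) = -5*5 = -25)
P(z) = 11 + z² - 16*z (P(z) = (z² - 16*z) + 11 = 11 + z² - 16*z)
P(B(1, 4))*(-23) = (11 + (-25)² - 16*(-25))*(-23) = (11 + 625 + 400)*(-23) = 1036*(-23) = -23828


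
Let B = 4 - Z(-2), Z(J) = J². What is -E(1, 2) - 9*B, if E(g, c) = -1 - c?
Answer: 3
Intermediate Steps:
B = 0 (B = 4 - 1*(-2)² = 4 - 1*4 = 4 - 4 = 0)
-E(1, 2) - 9*B = -(-1 - 1*2) - 9*0 = -(-1 - 2) + 0 = -1*(-3) + 0 = 3 + 0 = 3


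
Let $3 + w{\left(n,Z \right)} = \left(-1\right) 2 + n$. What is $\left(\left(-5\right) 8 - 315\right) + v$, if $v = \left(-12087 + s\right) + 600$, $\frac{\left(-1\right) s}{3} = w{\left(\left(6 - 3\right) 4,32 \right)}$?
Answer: $-11863$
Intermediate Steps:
$w{\left(n,Z \right)} = -5 + n$ ($w{\left(n,Z \right)} = -3 + \left(\left(-1\right) 2 + n\right) = -3 + \left(-2 + n\right) = -5 + n$)
$s = -21$ ($s = - 3 \left(-5 + \left(6 - 3\right) 4\right) = - 3 \left(-5 + 3 \cdot 4\right) = - 3 \left(-5 + 12\right) = \left(-3\right) 7 = -21$)
$v = -11508$ ($v = \left(-12087 - 21\right) + 600 = -12108 + 600 = -11508$)
$\left(\left(-5\right) 8 - 315\right) + v = \left(\left(-5\right) 8 - 315\right) - 11508 = \left(-40 - 315\right) - 11508 = -355 - 11508 = -11863$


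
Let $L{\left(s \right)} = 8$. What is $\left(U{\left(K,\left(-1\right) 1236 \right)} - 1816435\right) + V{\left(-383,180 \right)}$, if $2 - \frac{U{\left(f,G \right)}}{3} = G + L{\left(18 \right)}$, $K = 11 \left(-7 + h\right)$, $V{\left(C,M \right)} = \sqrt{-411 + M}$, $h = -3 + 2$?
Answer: $-1812745 + i \sqrt{231} \approx -1.8127 \cdot 10^{6} + 15.199 i$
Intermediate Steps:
$h = -1$
$K = -88$ ($K = 11 \left(-7 - 1\right) = 11 \left(-8\right) = -88$)
$U{\left(f,G \right)} = -18 - 3 G$ ($U{\left(f,G \right)} = 6 - 3 \left(G + 8\right) = 6 - 3 \left(8 + G\right) = 6 - \left(24 + 3 G\right) = -18 - 3 G$)
$\left(U{\left(K,\left(-1\right) 1236 \right)} - 1816435\right) + V{\left(-383,180 \right)} = \left(\left(-18 - 3 \left(\left(-1\right) 1236\right)\right) - 1816435\right) + \sqrt{-411 + 180} = \left(\left(-18 - -3708\right) - 1816435\right) + \sqrt{-231} = \left(\left(-18 + 3708\right) - 1816435\right) + i \sqrt{231} = \left(3690 - 1816435\right) + i \sqrt{231} = -1812745 + i \sqrt{231}$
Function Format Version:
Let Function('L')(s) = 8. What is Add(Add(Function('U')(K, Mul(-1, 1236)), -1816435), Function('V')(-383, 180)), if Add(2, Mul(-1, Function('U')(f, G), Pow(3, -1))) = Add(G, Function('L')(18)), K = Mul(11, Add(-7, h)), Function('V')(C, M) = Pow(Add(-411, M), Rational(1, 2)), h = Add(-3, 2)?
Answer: Add(-1812745, Mul(I, Pow(231, Rational(1, 2)))) ≈ Add(-1.8127e+6, Mul(15.199, I))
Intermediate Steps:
h = -1
K = -88 (K = Mul(11, Add(-7, -1)) = Mul(11, -8) = -88)
Function('U')(f, G) = Add(-18, Mul(-3, G)) (Function('U')(f, G) = Add(6, Mul(-3, Add(G, 8))) = Add(6, Mul(-3, Add(8, G))) = Add(6, Add(-24, Mul(-3, G))) = Add(-18, Mul(-3, G)))
Add(Add(Function('U')(K, Mul(-1, 1236)), -1816435), Function('V')(-383, 180)) = Add(Add(Add(-18, Mul(-3, Mul(-1, 1236))), -1816435), Pow(Add(-411, 180), Rational(1, 2))) = Add(Add(Add(-18, Mul(-3, -1236)), -1816435), Pow(-231, Rational(1, 2))) = Add(Add(Add(-18, 3708), -1816435), Mul(I, Pow(231, Rational(1, 2)))) = Add(Add(3690, -1816435), Mul(I, Pow(231, Rational(1, 2)))) = Add(-1812745, Mul(I, Pow(231, Rational(1, 2))))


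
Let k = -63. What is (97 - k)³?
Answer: 4096000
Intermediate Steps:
(97 - k)³ = (97 - 1*(-63))³ = (97 + 63)³ = 160³ = 4096000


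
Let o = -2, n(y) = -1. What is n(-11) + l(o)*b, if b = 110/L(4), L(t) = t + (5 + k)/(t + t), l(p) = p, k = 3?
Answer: -45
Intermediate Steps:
L(t) = t + 4/t (L(t) = t + (5 + 3)/(t + t) = t + 8/((2*t)) = t + 8*(1/(2*t)) = t + 4/t)
b = 22 (b = 110/(4 + 4/4) = 110/(4 + 4*(1/4)) = 110/(4 + 1) = 110/5 = 110*(1/5) = 22)
n(-11) + l(o)*b = -1 - 2*22 = -1 - 44 = -45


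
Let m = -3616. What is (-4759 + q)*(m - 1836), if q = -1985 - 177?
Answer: 37733292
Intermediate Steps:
q = -2162
(-4759 + q)*(m - 1836) = (-4759 - 2162)*(-3616 - 1836) = -6921*(-5452) = 37733292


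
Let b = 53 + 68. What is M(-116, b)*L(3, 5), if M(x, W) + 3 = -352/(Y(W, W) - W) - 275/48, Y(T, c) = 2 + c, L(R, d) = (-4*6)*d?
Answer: 44335/2 ≈ 22168.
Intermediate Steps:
L(R, d) = -24*d
b = 121
M(x, W) = -8867/48 (M(x, W) = -3 + (-352/((2 + W) - W) - 275/48) = -3 + (-352/2 - 275*1/48) = -3 + (-352*½ - 275/48) = -3 + (-176 - 275/48) = -3 - 8723/48 = -8867/48)
M(-116, b)*L(3, 5) = -(-8867)*5/2 = -8867/48*(-120) = 44335/2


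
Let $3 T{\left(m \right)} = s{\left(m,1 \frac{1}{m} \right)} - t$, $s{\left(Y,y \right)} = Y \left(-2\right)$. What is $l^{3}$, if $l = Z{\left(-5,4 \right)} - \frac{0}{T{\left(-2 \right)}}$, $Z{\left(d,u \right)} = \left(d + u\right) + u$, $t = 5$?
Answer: $27$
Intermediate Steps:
$Z{\left(d,u \right)} = d + 2 u$
$s{\left(Y,y \right)} = - 2 Y$
$T{\left(m \right)} = - \frac{5}{3} - \frac{2 m}{3}$ ($T{\left(m \right)} = \frac{- 2 m - 5}{3} = \frac{-5 - 2 m}{3} = - \frac{5}{3} - \frac{2 m}{3}$)
$l = 3$ ($l = \left(-5 + 2 \cdot 4\right) - \frac{0}{- \frac{5}{3} - - \frac{4}{3}} = \left(-5 + 8\right) - \frac{0}{- \frac{5}{3} + \frac{4}{3}} = 3 - \frac{0}{- \frac{1}{3}} = 3 - 0 \left(-3\right) = 3 - 0 = 3 + 0 = 3$)
$l^{3} = 3^{3} = 27$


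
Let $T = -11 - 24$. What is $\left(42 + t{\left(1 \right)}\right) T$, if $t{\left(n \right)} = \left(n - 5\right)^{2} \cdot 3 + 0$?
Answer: $-3150$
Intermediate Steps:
$t{\left(n \right)} = 3 \left(-5 + n\right)^{2}$ ($t{\left(n \right)} = \left(-5 + n\right)^{2} \cdot 3 + 0 = 3 \left(-5 + n\right)^{2} + 0 = 3 \left(-5 + n\right)^{2}$)
$T = -35$ ($T = -11 - 24 = -35$)
$\left(42 + t{\left(1 \right)}\right) T = \left(42 + 3 \left(-5 + 1\right)^{2}\right) \left(-35\right) = \left(42 + 3 \left(-4\right)^{2}\right) \left(-35\right) = \left(42 + 3 \cdot 16\right) \left(-35\right) = \left(42 + 48\right) \left(-35\right) = 90 \left(-35\right) = -3150$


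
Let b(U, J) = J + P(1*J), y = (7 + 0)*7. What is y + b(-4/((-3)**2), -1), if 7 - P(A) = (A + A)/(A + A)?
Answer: 54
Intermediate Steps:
y = 49 (y = 7*7 = 49)
P(A) = 6 (P(A) = 7 - (A + A)/(A + A) = 7 - 2*A/(2*A) = 7 - 2*A*1/(2*A) = 7 - 1*1 = 7 - 1 = 6)
b(U, J) = 6 + J (b(U, J) = J + 6 = 6 + J)
y + b(-4/((-3)**2), -1) = 49 + (6 - 1) = 49 + 5 = 54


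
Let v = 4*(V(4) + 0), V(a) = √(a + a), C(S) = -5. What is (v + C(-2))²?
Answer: 153 - 80*√2 ≈ 39.863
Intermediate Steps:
V(a) = √2*√a (V(a) = √(2*a) = √2*√a)
v = 8*√2 (v = 4*(√2*√4 + 0) = 4*(√2*2 + 0) = 4*(2*√2 + 0) = 4*(2*√2) = 8*√2 ≈ 11.314)
(v + C(-2))² = (8*√2 - 5)² = (-5 + 8*√2)²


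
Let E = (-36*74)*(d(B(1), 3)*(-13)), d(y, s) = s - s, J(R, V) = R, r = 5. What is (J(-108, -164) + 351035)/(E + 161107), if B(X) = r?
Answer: 350927/161107 ≈ 2.1782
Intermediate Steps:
B(X) = 5
d(y, s) = 0
E = 0 (E = (-36*74)*(0*(-13)) = -2664*0 = 0)
(J(-108, -164) + 351035)/(E + 161107) = (-108 + 351035)/(0 + 161107) = 350927/161107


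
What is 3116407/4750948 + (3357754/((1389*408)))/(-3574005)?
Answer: 197251656852987004/300709994890388715 ≈ 0.65595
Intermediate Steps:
3116407/4750948 + (3357754/((1389*408)))/(-3574005) = 3116407*(1/4750948) + (3357754/566712)*(-1/3574005) = 3116407/4750948 + (3357754*(1/566712))*(-1/3574005) = 3116407/4750948 + (1678877/283356)*(-1/3574005) = 3116407/4750948 - 1678877/1012715760780 = 197251656852987004/300709994890388715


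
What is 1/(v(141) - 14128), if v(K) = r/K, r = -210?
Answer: -47/664086 ≈ -7.0774e-5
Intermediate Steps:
v(K) = -210/K
1/(v(141) - 14128) = 1/(-210/141 - 14128) = 1/(-210*1/141 - 14128) = 1/(-70/47 - 14128) = 1/(-664086/47) = -47/664086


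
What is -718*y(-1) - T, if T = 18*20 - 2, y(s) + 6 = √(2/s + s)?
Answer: 3950 - 718*I*√3 ≈ 3950.0 - 1243.6*I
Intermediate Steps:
y(s) = -6 + √(s + 2/s) (y(s) = -6 + √(2/s + s) = -6 + √(s + 2/s))
T = 358 (T = 360 - 2 = 358)
-718*y(-1) - T = -718*(-6 + √(-1 + 2/(-1))) - 1*358 = -718*(-6 + √(-1 + 2*(-1))) - 358 = -718*(-6 + √(-1 - 2)) - 358 = -718*(-6 + √(-3)) - 358 = -718*(-6 + I*√3) - 358 = (4308 - 718*I*√3) - 358 = 3950 - 718*I*√3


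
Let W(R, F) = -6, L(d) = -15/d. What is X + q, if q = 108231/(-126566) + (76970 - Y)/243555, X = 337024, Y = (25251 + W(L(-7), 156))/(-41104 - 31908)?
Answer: 5834788676542872253/17312707729812 ≈ 3.3702e+5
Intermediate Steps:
Y = -25245/73012 (Y = (25251 - 6)/(-41104 - 31908) = 25245/(-73012) = 25245*(-1/73012) = -25245/73012 ≈ -0.34577)
q = -9333389287235/17312707729812 (q = 108231/(-126566) + (76970 - 1*(-25245/73012))/243555 = 108231*(-1/126566) + (76970 + 25245/73012)*(1/243555) = -108231/126566 + (5619758885/73012)*(1/243555) = -108231/126566 + 86457829/273575964 = -9333389287235/17312707729812 ≈ -0.53911)
X + q = 337024 - 9333389287235/17312707729812 = 5834788676542872253/17312707729812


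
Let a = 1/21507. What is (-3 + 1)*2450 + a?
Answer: -105384299/21507 ≈ -4900.0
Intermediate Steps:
a = 1/21507 ≈ 4.6497e-5
(-3 + 1)*2450 + a = (-3 + 1)*2450 + 1/21507 = -2*2450 + 1/21507 = -4900 + 1/21507 = -105384299/21507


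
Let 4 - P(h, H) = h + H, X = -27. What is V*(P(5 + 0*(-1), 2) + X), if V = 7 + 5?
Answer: -360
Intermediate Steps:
V = 12
P(h, H) = 4 - H - h (P(h, H) = 4 - (h + H) = 4 - (H + h) = 4 + (-H - h) = 4 - H - h)
V*(P(5 + 0*(-1), 2) + X) = 12*((4 - 1*2 - (5 + 0*(-1))) - 27) = 12*((4 - 2 - (5 + 0)) - 27) = 12*((4 - 2 - 1*5) - 27) = 12*((4 - 2 - 5) - 27) = 12*(-3 - 27) = 12*(-30) = -360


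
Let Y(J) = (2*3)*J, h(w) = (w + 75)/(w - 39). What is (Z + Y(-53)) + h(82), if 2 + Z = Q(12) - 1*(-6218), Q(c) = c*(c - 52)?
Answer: 233131/43 ≈ 5421.6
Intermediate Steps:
Q(c) = c*(-52 + c)
h(w) = (75 + w)/(-39 + w)
Y(J) = 6*J
Z = 5736 (Z = -2 + (12*(-52 + 12) - 1*(-6218)) = -2 + (12*(-40) + 6218) = -2 + (-480 + 6218) = -2 + 5738 = 5736)
(Z + Y(-53)) + h(82) = (5736 + 6*(-53)) + (75 + 82)/(-39 + 82) = (5736 - 318) + 157/43 = 5418 + (1/43)*157 = 5418 + 157/43 = 233131/43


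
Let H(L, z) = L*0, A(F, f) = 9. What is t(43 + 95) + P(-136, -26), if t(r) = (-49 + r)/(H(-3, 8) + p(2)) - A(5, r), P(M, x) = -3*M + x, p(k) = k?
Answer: 835/2 ≈ 417.50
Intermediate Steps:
H(L, z) = 0
P(M, x) = x - 3*M
t(r) = -67/2 + r/2 (t(r) = (-49 + r)/(0 + 2) - 1*9 = (-49 + r)/2 - 9 = (-49 + r)*(1/2) - 9 = (-49/2 + r/2) - 9 = -67/2 + r/2)
t(43 + 95) + P(-136, -26) = (-67/2 + (43 + 95)/2) + (-26 - 3*(-136)) = (-67/2 + (1/2)*138) + (-26 + 408) = (-67/2 + 69) + 382 = 71/2 + 382 = 835/2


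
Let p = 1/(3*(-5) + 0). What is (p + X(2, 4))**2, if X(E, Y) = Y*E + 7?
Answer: 50176/225 ≈ 223.00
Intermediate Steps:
p = -1/15 (p = 1/(-15 + 0) = 1/(-15) = -1/15 ≈ -0.066667)
X(E, Y) = 7 + E*Y (X(E, Y) = E*Y + 7 = 7 + E*Y)
(p + X(2, 4))**2 = (-1/15 + (7 + 2*4))**2 = (-1/15 + (7 + 8))**2 = (-1/15 + 15)**2 = (224/15)**2 = 50176/225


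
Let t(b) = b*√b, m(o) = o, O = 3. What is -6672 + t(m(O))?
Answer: -6672 + 3*√3 ≈ -6666.8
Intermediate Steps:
t(b) = b^(3/2)
-6672 + t(m(O)) = -6672 + 3^(3/2) = -6672 + 3*√3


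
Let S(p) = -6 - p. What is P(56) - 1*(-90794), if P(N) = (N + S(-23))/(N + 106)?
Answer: 14708701/162 ≈ 90795.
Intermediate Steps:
P(N) = (17 + N)/(106 + N) (P(N) = (N + (-6 - 1*(-23)))/(N + 106) = (N + (-6 + 23))/(106 + N) = (N + 17)/(106 + N) = (17 + N)/(106 + N))
P(56) - 1*(-90794) = (17 + 56)/(106 + 56) - 1*(-90794) = 73/162 + 90794 = 14708701/162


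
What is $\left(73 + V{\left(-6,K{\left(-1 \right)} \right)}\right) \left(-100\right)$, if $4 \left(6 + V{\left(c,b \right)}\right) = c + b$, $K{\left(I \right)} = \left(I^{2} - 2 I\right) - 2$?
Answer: $-6575$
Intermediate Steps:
$K{\left(I \right)} = -2 + I^{2} - 2 I$
$V{\left(c,b \right)} = -6 + \frac{b}{4} + \frac{c}{4}$ ($V{\left(c,b \right)} = -6 + \frac{c + b}{4} = -6 + \frac{b + c}{4} = -6 + \left(\frac{b}{4} + \frac{c}{4}\right) = -6 + \frac{b}{4} + \frac{c}{4}$)
$\left(73 + V{\left(-6,K{\left(-1 \right)} \right)}\right) \left(-100\right) = \left(73 + \left(-6 + \frac{-2 + \left(-1\right)^{2} - -2}{4} + \frac{1}{4} \left(-6\right)\right)\right) \left(-100\right) = \left(73 - \left(\frac{15}{2} - \frac{-2 + 1 + 2}{4}\right)\right) \left(-100\right) = \left(73 - \frac{29}{4}\right) \left(-100\right) = \frac{263}{4} \left(-100\right) = -6575$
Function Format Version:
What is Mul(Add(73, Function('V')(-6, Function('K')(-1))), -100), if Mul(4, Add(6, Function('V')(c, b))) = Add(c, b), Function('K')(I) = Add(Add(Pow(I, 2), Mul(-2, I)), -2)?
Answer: -6575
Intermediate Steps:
Function('K')(I) = Add(-2, Pow(I, 2), Mul(-2, I))
Function('V')(c, b) = Add(-6, Mul(Rational(1, 4), b), Mul(Rational(1, 4), c)) (Function('V')(c, b) = Add(-6, Mul(Rational(1, 4), Add(c, b))) = Add(-6, Mul(Rational(1, 4), Add(b, c))) = Add(-6, Add(Mul(Rational(1, 4), b), Mul(Rational(1, 4), c))) = Add(-6, Mul(Rational(1, 4), b), Mul(Rational(1, 4), c)))
Mul(Add(73, Function('V')(-6, Function('K')(-1))), -100) = Mul(Add(73, Add(-6, Mul(Rational(1, 4), Add(-2, Pow(-1, 2), Mul(-2, -1))), Mul(Rational(1, 4), -6))), -100) = Mul(Add(73, Add(-6, Mul(Rational(1, 4), Add(-2, 1, 2)), Rational(-3, 2))), -100) = Mul(Add(73, Add(-6, Mul(Rational(1, 4), 1), Rational(-3, 2))), -100) = Mul(Add(73, Add(-6, Rational(1, 4), Rational(-3, 2))), -100) = Mul(Add(73, Rational(-29, 4)), -100) = Mul(Rational(263, 4), -100) = -6575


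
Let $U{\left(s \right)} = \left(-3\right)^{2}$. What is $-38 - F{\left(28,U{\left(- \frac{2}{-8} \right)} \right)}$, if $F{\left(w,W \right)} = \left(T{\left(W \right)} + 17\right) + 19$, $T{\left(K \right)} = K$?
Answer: $-83$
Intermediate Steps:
$U{\left(s \right)} = 9$
$F{\left(w,W \right)} = 36 + W$ ($F{\left(w,W \right)} = \left(W + 17\right) + 19 = \left(17 + W\right) + 19 = 36 + W$)
$-38 - F{\left(28,U{\left(- \frac{2}{-8} \right)} \right)} = -38 - \left(36 + 9\right) = -38 - 45 = -83$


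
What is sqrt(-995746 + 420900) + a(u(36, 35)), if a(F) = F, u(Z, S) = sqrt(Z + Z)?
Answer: 6*sqrt(2) + I*sqrt(574846) ≈ 8.4853 + 758.19*I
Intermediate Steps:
u(Z, S) = sqrt(2)*sqrt(Z) (u(Z, S) = sqrt(2*Z) = sqrt(2)*sqrt(Z))
sqrt(-995746 + 420900) + a(u(36, 35)) = sqrt(-995746 + 420900) + sqrt(2)*sqrt(36) = sqrt(-574846) + sqrt(2)*6 = I*sqrt(574846) + 6*sqrt(2) = 6*sqrt(2) + I*sqrt(574846)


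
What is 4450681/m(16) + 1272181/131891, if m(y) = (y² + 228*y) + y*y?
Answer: 592297040731/548666560 ≈ 1079.5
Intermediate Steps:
m(y) = 2*y² + 228*y (m(y) = (y² + 228*y) + y² = 2*y² + 228*y)
4450681/m(16) + 1272181/131891 = 4450681/((2*16*(114 + 16))) + 1272181/131891 = 4450681/((2*16*130)) + 1272181*(1/131891) = 4450681/4160 + 1272181/131891 = 592297040731/548666560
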